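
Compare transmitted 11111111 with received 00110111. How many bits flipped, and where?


XOR: 11001000

3 error(s) at position(s): 0, 1, 4


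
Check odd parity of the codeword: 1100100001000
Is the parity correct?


Number of 1s: 4

No, parity error (4 ones)


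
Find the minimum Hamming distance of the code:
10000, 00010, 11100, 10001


Comparing all pairs, minimum distance: 1
Can detect 0 errors, correct 0 errors

1


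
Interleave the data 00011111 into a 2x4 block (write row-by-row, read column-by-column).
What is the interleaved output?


Matrix:
  0001
  1111
Read columns: 01010111

01010111


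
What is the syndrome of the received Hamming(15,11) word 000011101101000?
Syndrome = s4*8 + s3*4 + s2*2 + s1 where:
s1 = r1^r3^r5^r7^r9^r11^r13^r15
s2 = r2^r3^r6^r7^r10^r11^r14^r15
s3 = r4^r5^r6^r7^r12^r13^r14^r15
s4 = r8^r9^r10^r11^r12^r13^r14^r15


s1=1, s2=1, s3=0, s4=1

Syndrome = 11 (error at position 11)


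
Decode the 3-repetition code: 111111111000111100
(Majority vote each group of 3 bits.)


Groups: 111, 111, 111, 000, 111, 100
Majority votes: 111010

111010


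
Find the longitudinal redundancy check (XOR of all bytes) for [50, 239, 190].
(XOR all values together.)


XOR chain: 50 ^ 239 ^ 190 = 99

99


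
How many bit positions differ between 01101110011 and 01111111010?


XOR: 00010001001
Count of 1s: 3

3


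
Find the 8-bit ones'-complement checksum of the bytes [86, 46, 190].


Sum = 322 mod 256 = 66
Complement = 189

189


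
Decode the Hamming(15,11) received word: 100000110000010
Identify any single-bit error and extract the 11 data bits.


Syndrome = 0: no error detected

Data: 00010000010 (no errors)


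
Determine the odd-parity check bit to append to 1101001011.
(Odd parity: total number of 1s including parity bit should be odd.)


Number of 1s in data: 6
Parity bit: 1

1


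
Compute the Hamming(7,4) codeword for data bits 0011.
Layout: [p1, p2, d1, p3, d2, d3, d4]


Parity bits: p1=1, p2=0, p3=0

1000011


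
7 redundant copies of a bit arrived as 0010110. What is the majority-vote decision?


Ones: 3 out of 7
Threshold: 4

0 (3/7 voted 1)


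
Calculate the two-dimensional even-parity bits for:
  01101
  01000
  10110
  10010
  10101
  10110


Row parities: 111011
Column parities: 00010

Row P: 111011, Col P: 00010, Corner: 1


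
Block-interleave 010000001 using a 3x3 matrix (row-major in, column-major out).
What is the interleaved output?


Matrix:
  010
  000
  001
Read columns: 000100001

000100001


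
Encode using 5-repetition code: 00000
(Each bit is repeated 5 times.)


Each bit -> 5 copies

0000000000000000000000000


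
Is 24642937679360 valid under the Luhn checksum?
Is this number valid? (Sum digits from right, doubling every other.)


Luhn sum = 66
66 mod 10 = 6

Invalid (Luhn sum mod 10 = 6)


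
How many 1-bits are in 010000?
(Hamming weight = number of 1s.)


Counting 1s in 010000

1


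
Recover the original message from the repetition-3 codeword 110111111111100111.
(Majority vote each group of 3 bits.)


Groups: 110, 111, 111, 111, 100, 111
Majority votes: 111101

111101


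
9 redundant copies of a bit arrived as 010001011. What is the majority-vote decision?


Ones: 4 out of 9
Threshold: 5

0 (4/9 voted 1)


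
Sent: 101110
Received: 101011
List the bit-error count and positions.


XOR: 000101

2 error(s) at position(s): 3, 5


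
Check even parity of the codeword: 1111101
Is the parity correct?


Number of 1s: 6

Yes, parity is correct (6 ones)


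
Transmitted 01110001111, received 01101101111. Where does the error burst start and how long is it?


XOR: 00011100000

Burst at position 3, length 3


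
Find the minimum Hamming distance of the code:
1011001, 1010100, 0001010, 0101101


Comparing all pairs, minimum distance: 3
Can detect 2 errors, correct 1 errors

3


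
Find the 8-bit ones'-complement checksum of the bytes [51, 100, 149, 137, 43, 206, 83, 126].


Sum = 895 mod 256 = 127
Complement = 128

128


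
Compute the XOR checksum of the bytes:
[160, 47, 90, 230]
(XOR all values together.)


XOR chain: 160 ^ 47 ^ 90 ^ 230 = 51

51


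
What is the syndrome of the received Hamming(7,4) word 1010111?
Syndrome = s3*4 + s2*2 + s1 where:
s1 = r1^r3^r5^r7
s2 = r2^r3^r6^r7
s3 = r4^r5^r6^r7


s1=0, s2=1, s3=1

Syndrome = 6 (error at position 6)


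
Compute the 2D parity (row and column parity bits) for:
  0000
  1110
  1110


Row parities: 011
Column parities: 0000

Row P: 011, Col P: 0000, Corner: 0


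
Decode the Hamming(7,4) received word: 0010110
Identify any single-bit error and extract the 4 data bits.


Syndrome = 0: no error detected

Data: 1110 (no errors)


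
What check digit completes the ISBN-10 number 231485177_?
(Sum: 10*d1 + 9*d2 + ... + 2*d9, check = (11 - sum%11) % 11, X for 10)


Weighted sum: 195
195 mod 11 = 8

Check digit: 3


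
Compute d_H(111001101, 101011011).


XOR: 010010110
Count of 1s: 4

4


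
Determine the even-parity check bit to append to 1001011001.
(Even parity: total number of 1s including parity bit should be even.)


Number of 1s in data: 5
Parity bit: 1

1


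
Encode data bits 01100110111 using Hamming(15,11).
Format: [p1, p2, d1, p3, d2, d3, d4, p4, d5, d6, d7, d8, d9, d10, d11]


Parity bits: p1=0, p2=1, p3=1, p4=1

010111010110111


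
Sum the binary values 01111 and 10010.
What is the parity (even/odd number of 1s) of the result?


01111 = 15
10010 = 18
Sum = 33 = 100001
1s count = 2

even parity (2 ones in 100001)


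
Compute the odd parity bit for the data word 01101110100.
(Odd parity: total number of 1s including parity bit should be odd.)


Number of 1s in data: 6
Parity bit: 1

1


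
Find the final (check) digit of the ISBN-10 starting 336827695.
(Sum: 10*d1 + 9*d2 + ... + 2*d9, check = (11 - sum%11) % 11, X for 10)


Weighted sum: 269
269 mod 11 = 5

Check digit: 6


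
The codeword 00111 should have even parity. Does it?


Number of 1s: 3

No, parity error (3 ones)


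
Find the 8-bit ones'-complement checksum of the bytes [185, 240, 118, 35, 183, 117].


Sum = 878 mod 256 = 110
Complement = 145

145


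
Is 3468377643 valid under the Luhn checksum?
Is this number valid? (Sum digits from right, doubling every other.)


Luhn sum = 56
56 mod 10 = 6

Invalid (Luhn sum mod 10 = 6)


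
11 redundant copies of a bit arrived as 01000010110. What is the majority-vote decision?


Ones: 4 out of 11
Threshold: 6

0 (4/11 voted 1)


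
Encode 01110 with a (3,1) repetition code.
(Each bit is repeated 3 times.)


Each bit -> 3 copies

000111111111000


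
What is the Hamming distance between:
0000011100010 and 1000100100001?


XOR: 1000111000011
Count of 1s: 6

6


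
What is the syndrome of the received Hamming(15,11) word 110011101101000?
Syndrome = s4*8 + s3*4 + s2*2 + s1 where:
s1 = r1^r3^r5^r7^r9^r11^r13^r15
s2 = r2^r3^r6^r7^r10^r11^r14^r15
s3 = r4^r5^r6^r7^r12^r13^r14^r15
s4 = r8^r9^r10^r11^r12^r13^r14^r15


s1=0, s2=0, s3=0, s4=1

Syndrome = 8 (error at position 8)


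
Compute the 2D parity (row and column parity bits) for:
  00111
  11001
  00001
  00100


Row parities: 1111
Column parities: 11011

Row P: 1111, Col P: 11011, Corner: 0


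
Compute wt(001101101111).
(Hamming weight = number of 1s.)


Counting 1s in 001101101111

8


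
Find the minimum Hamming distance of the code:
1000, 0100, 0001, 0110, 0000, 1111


Comparing all pairs, minimum distance: 1
Can detect 0 errors, correct 0 errors

1


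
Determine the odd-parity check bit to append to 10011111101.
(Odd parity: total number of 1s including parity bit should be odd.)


Number of 1s in data: 8
Parity bit: 1

1


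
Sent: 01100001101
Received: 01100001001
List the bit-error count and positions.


XOR: 00000000100

1 error(s) at position(s): 8


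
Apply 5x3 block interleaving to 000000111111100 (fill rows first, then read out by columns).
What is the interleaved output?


Matrix:
  000
  000
  111
  111
  100
Read columns: 001110011000110

001110011000110


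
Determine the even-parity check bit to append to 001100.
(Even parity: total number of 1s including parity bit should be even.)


Number of 1s in data: 2
Parity bit: 0

0


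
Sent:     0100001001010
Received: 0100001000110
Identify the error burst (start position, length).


XOR: 0000000001100

Burst at position 9, length 2


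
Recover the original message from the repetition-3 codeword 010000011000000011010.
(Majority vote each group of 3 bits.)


Groups: 010, 000, 011, 000, 000, 011, 010
Majority votes: 0010010

0010010


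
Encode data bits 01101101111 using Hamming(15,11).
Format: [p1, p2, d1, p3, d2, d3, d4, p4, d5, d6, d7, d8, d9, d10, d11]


Parity bits: p1=0, p2=0, p3=0, p4=0

000011001101111


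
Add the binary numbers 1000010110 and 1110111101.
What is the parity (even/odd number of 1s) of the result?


1000010110 = 534
1110111101 = 957
Sum = 1491 = 10111010011
1s count = 7

odd parity (7 ones in 10111010011)


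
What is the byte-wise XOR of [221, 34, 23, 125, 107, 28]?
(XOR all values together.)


XOR chain: 221 ^ 34 ^ 23 ^ 125 ^ 107 ^ 28 = 226

226


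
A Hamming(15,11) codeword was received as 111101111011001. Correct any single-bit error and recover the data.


Syndrome = 12: error at position 12

Data: 10111010001 (corrected bit 12)


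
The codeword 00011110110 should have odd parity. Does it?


Number of 1s: 6

No, parity error (6 ones)


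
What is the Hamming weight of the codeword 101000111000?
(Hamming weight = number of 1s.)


Counting 1s in 101000111000

5


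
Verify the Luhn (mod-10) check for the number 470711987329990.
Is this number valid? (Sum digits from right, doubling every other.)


Luhn sum = 75
75 mod 10 = 5

Invalid (Luhn sum mod 10 = 5)


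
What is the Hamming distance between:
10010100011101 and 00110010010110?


XOR: 10100110001011
Count of 1s: 7

7


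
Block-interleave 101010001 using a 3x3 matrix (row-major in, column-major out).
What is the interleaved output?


Matrix:
  101
  010
  001
Read columns: 100010101

100010101


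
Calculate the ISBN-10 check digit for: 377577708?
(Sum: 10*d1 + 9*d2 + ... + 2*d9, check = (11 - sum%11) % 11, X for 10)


Weighted sum: 305
305 mod 11 = 8

Check digit: 3


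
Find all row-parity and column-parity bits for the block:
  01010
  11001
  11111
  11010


Row parities: 0111
Column parities: 10110

Row P: 0111, Col P: 10110, Corner: 1


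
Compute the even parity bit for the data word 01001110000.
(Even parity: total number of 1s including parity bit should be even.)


Number of 1s in data: 4
Parity bit: 0

0


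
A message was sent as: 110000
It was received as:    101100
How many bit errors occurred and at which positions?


XOR: 011100

3 error(s) at position(s): 1, 2, 3


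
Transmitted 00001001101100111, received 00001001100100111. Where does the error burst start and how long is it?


XOR: 00000000001000000

Burst at position 10, length 1


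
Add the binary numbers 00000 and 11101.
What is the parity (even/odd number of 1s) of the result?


00000 = 0
11101 = 29
Sum = 29 = 11101
1s count = 4

even parity (4 ones in 11101)


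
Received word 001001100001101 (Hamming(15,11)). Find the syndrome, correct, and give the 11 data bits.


Syndrome = 12: error at position 12

Data: 10110000101 (corrected bit 12)


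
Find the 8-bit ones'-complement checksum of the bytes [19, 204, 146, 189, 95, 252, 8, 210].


Sum = 1123 mod 256 = 99
Complement = 156

156


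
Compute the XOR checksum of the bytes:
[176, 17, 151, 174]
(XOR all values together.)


XOR chain: 176 ^ 17 ^ 151 ^ 174 = 152

152


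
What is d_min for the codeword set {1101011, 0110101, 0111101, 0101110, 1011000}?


Comparing all pairs, minimum distance: 1
Can detect 0 errors, correct 0 errors

1


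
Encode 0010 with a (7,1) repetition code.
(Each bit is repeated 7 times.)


Each bit -> 7 copies

0000000000000011111110000000


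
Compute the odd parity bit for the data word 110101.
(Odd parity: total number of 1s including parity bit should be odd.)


Number of 1s in data: 4
Parity bit: 1

1


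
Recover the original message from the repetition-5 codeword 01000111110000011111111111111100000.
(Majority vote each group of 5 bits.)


Groups: 01000, 11111, 00000, 11111, 11111, 11111, 00000
Majority votes: 0101110

0101110


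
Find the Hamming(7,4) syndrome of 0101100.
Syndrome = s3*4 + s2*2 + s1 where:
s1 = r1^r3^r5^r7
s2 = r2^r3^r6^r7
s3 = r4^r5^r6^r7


s1=1, s2=1, s3=0

Syndrome = 3 (error at position 3)


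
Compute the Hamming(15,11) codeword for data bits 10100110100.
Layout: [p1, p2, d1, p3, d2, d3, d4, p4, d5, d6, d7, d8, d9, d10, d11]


Parity bits: p1=1, p2=0, p3=0, p4=1

101001010110100


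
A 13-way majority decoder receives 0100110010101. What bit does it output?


Ones: 6 out of 13
Threshold: 7

0 (6/13 voted 1)


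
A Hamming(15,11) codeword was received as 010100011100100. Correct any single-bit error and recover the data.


Syndrome = 0: no error detected

Data: 00001100100 (no errors)


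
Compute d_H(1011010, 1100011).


XOR: 0111001
Count of 1s: 4

4


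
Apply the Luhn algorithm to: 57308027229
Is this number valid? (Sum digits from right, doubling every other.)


Luhn sum = 43
43 mod 10 = 3

Invalid (Luhn sum mod 10 = 3)


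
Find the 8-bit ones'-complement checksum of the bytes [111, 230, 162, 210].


Sum = 713 mod 256 = 201
Complement = 54

54


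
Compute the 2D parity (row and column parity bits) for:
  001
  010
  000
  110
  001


Row parities: 11001
Column parities: 100

Row P: 11001, Col P: 100, Corner: 1


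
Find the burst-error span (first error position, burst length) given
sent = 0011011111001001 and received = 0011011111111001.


XOR: 0000000000110000

Burst at position 10, length 2


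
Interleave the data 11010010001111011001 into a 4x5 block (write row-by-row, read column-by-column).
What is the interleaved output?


Matrix:
  11010
  01000
  11110
  11001
Read columns: 10111111001010100001

10111111001010100001


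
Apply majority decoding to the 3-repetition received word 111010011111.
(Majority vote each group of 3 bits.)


Groups: 111, 010, 011, 111
Majority votes: 1011

1011


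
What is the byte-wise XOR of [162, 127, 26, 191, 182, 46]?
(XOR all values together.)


XOR chain: 162 ^ 127 ^ 26 ^ 191 ^ 182 ^ 46 = 224

224


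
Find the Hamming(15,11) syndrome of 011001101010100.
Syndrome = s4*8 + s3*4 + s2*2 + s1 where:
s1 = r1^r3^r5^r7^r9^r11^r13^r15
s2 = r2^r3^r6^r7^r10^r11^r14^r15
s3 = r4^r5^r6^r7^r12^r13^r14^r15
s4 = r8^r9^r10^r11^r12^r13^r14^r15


s1=1, s2=1, s3=1, s4=1

Syndrome = 15 (error at position 15)


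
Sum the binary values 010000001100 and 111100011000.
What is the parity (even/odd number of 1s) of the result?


010000001100 = 1036
111100011000 = 3864
Sum = 4900 = 1001100100100
1s count = 5

odd parity (5 ones in 1001100100100)


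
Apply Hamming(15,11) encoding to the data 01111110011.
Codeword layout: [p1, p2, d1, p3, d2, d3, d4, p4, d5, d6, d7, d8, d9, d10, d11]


Parity bits: p1=1, p2=0, p3=1, p4=1

100111111110011


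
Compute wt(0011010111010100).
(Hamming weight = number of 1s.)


Counting 1s in 0011010111010100

8


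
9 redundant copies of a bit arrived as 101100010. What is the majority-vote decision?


Ones: 4 out of 9
Threshold: 5

0 (4/9 voted 1)


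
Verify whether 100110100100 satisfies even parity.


Number of 1s: 5

No, parity error (5 ones)


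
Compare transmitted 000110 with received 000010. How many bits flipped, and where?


XOR: 000100

1 error(s) at position(s): 3


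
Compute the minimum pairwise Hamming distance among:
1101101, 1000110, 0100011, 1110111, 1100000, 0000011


Comparing all pairs, minimum distance: 1
Can detect 0 errors, correct 0 errors

1


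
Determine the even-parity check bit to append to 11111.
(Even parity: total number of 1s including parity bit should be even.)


Number of 1s in data: 5
Parity bit: 1

1


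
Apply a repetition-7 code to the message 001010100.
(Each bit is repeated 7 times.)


Each bit -> 7 copies

000000000000001111111000000011111110000000111111100000000000000


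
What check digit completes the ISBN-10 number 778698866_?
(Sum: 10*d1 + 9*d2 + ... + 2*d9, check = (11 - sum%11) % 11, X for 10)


Weighted sum: 395
395 mod 11 = 10

Check digit: 1


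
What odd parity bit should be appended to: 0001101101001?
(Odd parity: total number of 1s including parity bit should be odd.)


Number of 1s in data: 6
Parity bit: 1

1


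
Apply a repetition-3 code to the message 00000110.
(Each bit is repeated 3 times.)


Each bit -> 3 copies

000000000000000111111000


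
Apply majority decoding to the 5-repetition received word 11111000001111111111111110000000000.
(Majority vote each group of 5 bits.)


Groups: 11111, 00000, 11111, 11111, 11111, 00000, 00000
Majority votes: 1011100

1011100


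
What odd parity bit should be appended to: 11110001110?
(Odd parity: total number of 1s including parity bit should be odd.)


Number of 1s in data: 7
Parity bit: 0

0


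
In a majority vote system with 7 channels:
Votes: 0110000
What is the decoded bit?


Ones: 2 out of 7
Threshold: 4

0 (2/7 voted 1)


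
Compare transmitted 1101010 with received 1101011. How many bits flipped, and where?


XOR: 0000001

1 error(s) at position(s): 6


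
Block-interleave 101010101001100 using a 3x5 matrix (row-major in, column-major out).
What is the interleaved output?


Matrix:
  10101
  01010
  01100
Read columns: 100011101010100

100011101010100


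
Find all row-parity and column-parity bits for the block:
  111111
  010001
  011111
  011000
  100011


Row parities: 00101
Column parities: 001010

Row P: 00101, Col P: 001010, Corner: 0


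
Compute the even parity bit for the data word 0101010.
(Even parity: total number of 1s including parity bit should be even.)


Number of 1s in data: 3
Parity bit: 1

1


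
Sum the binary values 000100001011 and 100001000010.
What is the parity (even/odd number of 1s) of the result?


000100001011 = 267
100001000010 = 2114
Sum = 2381 = 100101001101
1s count = 6

even parity (6 ones in 100101001101)


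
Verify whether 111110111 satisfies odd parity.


Number of 1s: 8

No, parity error (8 ones)


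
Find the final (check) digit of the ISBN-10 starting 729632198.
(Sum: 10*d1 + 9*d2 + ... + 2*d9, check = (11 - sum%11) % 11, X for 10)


Weighted sum: 277
277 mod 11 = 2

Check digit: 9


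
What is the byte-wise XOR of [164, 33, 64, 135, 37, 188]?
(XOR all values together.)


XOR chain: 164 ^ 33 ^ 64 ^ 135 ^ 37 ^ 188 = 219

219


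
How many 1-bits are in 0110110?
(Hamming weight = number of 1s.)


Counting 1s in 0110110

4


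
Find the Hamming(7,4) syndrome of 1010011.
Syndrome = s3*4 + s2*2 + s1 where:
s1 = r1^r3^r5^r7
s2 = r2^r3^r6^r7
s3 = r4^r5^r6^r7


s1=1, s2=1, s3=0

Syndrome = 3 (error at position 3)


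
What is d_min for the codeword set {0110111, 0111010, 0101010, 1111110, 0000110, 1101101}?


Comparing all pairs, minimum distance: 1
Can detect 0 errors, correct 0 errors

1


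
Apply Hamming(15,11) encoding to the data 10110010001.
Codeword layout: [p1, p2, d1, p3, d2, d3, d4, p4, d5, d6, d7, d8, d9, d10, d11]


Parity bits: p1=0, p2=1, p3=1, p4=0

011101100010001


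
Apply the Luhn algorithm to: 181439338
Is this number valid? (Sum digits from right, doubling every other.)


Luhn sum = 46
46 mod 10 = 6

Invalid (Luhn sum mod 10 = 6)


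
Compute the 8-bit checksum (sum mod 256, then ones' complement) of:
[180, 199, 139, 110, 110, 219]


Sum = 957 mod 256 = 189
Complement = 66

66


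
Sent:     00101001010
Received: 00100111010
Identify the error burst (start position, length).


XOR: 00001110000

Burst at position 4, length 3


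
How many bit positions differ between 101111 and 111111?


XOR: 010000
Count of 1s: 1

1


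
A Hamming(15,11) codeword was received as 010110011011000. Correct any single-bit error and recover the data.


Syndrome = 5: error at position 5

Data: 00001011000 (corrected bit 5)


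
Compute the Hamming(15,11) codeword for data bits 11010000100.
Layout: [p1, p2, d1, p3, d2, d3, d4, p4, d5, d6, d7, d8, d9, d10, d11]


Parity bits: p1=0, p2=0, p3=1, p4=1

001110110000100


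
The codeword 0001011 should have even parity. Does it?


Number of 1s: 3

No, parity error (3 ones)


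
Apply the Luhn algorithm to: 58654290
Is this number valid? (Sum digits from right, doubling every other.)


Luhn sum = 36
36 mod 10 = 6

Invalid (Luhn sum mod 10 = 6)


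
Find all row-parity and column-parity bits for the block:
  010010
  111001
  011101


Row parities: 000
Column parities: 110110

Row P: 000, Col P: 110110, Corner: 0


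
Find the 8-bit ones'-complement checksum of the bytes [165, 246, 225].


Sum = 636 mod 256 = 124
Complement = 131

131


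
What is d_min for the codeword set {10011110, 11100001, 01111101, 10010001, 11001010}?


Comparing all pairs, minimum distance: 3
Can detect 2 errors, correct 1 errors

3


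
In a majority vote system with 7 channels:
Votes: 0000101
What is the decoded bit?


Ones: 2 out of 7
Threshold: 4

0 (2/7 voted 1)


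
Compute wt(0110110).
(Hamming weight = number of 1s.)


Counting 1s in 0110110

4


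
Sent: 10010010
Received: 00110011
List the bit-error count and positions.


XOR: 10100001

3 error(s) at position(s): 0, 2, 7


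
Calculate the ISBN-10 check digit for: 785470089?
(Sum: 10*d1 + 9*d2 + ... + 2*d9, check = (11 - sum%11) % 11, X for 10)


Weighted sum: 294
294 mod 11 = 8

Check digit: 3


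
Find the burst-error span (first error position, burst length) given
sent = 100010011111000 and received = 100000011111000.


XOR: 000010000000000

Burst at position 4, length 1


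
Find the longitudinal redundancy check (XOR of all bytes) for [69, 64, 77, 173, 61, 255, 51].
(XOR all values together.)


XOR chain: 69 ^ 64 ^ 77 ^ 173 ^ 61 ^ 255 ^ 51 = 20

20


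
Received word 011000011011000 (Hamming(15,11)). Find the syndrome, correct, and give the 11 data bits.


Syndrome = 7: error at position 7

Data: 10011011000 (corrected bit 7)


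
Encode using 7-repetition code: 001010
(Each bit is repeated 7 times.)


Each bit -> 7 copies

000000000000001111111000000011111110000000


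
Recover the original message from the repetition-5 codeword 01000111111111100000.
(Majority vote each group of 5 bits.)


Groups: 01000, 11111, 11111, 00000
Majority votes: 0110

0110


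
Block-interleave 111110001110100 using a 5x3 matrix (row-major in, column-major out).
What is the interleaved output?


Matrix:
  111
  110
  001
  110
  100
Read columns: 110111101010100

110111101010100


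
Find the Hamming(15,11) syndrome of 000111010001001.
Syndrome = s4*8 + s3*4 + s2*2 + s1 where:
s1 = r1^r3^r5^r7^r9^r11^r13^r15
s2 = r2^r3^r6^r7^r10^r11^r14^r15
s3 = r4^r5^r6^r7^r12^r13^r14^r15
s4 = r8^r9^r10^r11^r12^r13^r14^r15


s1=0, s2=0, s3=1, s4=1

Syndrome = 12 (error at position 12)


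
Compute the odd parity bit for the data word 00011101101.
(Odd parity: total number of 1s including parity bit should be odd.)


Number of 1s in data: 6
Parity bit: 1

1


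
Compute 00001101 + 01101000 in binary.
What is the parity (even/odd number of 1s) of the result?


00001101 = 13
01101000 = 104
Sum = 117 = 1110101
1s count = 5

odd parity (5 ones in 1110101)


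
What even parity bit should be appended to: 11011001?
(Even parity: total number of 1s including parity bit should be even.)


Number of 1s in data: 5
Parity bit: 1

1


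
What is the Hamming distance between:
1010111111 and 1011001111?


XOR: 0001110000
Count of 1s: 3

3


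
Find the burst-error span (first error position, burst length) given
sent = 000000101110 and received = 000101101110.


XOR: 000101000000

Burst at position 3, length 3


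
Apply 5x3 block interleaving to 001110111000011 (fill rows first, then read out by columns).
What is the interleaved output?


Matrix:
  001
  110
  111
  000
  011
Read columns: 011000110110101

011000110110101


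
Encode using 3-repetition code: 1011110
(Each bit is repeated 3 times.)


Each bit -> 3 copies

111000111111111111000


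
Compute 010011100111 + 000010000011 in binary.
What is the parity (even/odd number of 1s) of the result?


010011100111 = 1255
000010000011 = 131
Sum = 1386 = 10101101010
1s count = 6

even parity (6 ones in 10101101010)


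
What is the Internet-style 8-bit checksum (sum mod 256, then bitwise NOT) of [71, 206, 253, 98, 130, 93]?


Sum = 851 mod 256 = 83
Complement = 172

172


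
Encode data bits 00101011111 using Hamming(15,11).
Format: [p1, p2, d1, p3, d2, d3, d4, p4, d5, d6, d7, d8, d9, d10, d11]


Parity bits: p1=0, p2=0, p3=1, p4=0

000101001011111


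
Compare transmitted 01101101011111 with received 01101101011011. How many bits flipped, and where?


XOR: 00000000000100

1 error(s) at position(s): 11


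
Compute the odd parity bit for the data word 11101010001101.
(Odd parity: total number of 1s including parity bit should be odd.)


Number of 1s in data: 8
Parity bit: 1

1


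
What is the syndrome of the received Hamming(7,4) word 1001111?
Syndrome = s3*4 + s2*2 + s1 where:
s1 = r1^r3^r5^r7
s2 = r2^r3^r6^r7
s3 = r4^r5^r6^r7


s1=1, s2=0, s3=0

Syndrome = 1 (error at position 1)


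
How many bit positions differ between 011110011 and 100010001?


XOR: 111100010
Count of 1s: 5

5


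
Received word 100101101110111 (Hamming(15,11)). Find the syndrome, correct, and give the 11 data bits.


Syndrome = 0: no error detected

Data: 00111110111 (no errors)


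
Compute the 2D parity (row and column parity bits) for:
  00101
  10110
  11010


Row parities: 011
Column parities: 01001

Row P: 011, Col P: 01001, Corner: 0


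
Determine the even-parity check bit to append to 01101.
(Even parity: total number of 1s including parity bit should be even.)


Number of 1s in data: 3
Parity bit: 1

1


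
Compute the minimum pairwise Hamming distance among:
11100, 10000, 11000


Comparing all pairs, minimum distance: 1
Can detect 0 errors, correct 0 errors

1


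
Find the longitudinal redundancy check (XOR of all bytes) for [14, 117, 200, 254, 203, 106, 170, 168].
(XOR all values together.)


XOR chain: 14 ^ 117 ^ 200 ^ 254 ^ 203 ^ 106 ^ 170 ^ 168 = 238

238


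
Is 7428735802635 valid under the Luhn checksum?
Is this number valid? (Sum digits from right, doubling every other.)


Luhn sum = 70
70 mod 10 = 0

Valid (Luhn sum mod 10 = 0)


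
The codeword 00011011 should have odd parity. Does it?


Number of 1s: 4

No, parity error (4 ones)


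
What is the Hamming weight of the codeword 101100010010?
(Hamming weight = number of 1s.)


Counting 1s in 101100010010

5


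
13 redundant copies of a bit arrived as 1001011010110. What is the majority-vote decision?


Ones: 7 out of 13
Threshold: 7

1 (7/13 voted 1)


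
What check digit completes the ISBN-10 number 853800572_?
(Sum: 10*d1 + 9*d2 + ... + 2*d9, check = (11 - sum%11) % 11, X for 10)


Weighted sum: 250
250 mod 11 = 8

Check digit: 3


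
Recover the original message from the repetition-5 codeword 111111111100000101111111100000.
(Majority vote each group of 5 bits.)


Groups: 11111, 11111, 00000, 10111, 11111, 00000
Majority votes: 110110

110110


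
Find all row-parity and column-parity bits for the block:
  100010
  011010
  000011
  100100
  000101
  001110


Row parities: 010001
Column parities: 010100

Row P: 010001, Col P: 010100, Corner: 0


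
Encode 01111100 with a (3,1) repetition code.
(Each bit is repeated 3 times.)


Each bit -> 3 copies

000111111111111111000000


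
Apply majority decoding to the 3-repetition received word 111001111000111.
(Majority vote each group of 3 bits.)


Groups: 111, 001, 111, 000, 111
Majority votes: 10101

10101


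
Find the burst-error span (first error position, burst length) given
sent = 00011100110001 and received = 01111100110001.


XOR: 01100000000000

Burst at position 1, length 2


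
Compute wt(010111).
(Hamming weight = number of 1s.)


Counting 1s in 010111

4


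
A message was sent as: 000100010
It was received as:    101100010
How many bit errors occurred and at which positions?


XOR: 101000000

2 error(s) at position(s): 0, 2


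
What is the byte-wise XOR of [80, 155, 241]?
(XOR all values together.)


XOR chain: 80 ^ 155 ^ 241 = 58

58


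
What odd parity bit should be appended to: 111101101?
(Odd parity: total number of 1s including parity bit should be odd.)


Number of 1s in data: 7
Parity bit: 0

0


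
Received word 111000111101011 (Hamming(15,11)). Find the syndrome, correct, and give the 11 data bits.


Syndrome = 1: error at position 1

Data: 10011101011 (corrected bit 1)


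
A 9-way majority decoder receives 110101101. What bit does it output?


Ones: 6 out of 9
Threshold: 5

1 (6/9 voted 1)


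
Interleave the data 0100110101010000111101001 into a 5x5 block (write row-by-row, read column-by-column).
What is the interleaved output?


Matrix:
  01001
  10101
  01000
  01111
  01001
Read columns: 0100010111010100001011011

0100010111010100001011011


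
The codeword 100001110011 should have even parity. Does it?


Number of 1s: 6

Yes, parity is correct (6 ones)


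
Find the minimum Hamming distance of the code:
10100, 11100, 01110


Comparing all pairs, minimum distance: 1
Can detect 0 errors, correct 0 errors

1


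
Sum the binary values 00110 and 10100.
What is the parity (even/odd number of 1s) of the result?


00110 = 6
10100 = 20
Sum = 26 = 11010
1s count = 3

odd parity (3 ones in 11010)


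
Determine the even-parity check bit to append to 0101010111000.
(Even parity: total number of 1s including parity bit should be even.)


Number of 1s in data: 6
Parity bit: 0

0


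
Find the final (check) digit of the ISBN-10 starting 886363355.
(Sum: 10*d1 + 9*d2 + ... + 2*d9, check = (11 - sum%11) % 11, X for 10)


Weighted sum: 309
309 mod 11 = 1

Check digit: X


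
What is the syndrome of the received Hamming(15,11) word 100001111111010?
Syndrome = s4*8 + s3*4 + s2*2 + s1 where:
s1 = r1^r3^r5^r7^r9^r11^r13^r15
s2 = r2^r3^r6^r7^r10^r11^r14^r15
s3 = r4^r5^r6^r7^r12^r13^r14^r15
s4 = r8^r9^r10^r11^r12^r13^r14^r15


s1=0, s2=1, s3=0, s4=0

Syndrome = 2 (error at position 2)


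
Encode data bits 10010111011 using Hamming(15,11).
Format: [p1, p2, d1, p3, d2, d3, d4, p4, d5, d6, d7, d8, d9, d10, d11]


Parity bits: p1=0, p2=0, p3=0, p4=1

001000110111011


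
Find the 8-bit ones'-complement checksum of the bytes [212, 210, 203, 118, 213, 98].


Sum = 1054 mod 256 = 30
Complement = 225

225


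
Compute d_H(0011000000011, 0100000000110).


XOR: 0111000000101
Count of 1s: 5

5


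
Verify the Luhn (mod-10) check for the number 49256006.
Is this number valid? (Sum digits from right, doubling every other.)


Luhn sum = 35
35 mod 10 = 5

Invalid (Luhn sum mod 10 = 5)


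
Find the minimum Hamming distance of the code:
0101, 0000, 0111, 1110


Comparing all pairs, minimum distance: 1
Can detect 0 errors, correct 0 errors

1


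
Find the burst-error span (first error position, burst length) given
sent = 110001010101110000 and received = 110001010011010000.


XOR: 000000000110100000

Burst at position 9, length 4


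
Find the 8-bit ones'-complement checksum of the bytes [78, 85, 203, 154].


Sum = 520 mod 256 = 8
Complement = 247

247


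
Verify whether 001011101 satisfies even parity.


Number of 1s: 5

No, parity error (5 ones)


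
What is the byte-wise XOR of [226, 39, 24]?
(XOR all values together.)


XOR chain: 226 ^ 39 ^ 24 = 221

221


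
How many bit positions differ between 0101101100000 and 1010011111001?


XOR: 1111110011001
Count of 1s: 9

9


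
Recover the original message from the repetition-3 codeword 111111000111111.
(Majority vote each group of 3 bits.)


Groups: 111, 111, 000, 111, 111
Majority votes: 11011

11011


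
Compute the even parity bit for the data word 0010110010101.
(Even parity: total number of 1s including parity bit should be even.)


Number of 1s in data: 6
Parity bit: 0

0


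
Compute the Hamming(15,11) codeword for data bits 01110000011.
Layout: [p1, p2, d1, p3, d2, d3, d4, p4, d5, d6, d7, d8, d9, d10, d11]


Parity bits: p1=1, p2=0, p3=1, p4=0

100111100000011


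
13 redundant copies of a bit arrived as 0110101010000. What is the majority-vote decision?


Ones: 5 out of 13
Threshold: 7

0 (5/13 voted 1)


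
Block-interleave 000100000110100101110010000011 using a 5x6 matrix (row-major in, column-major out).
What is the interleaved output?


Matrix:
  000100
  000110
  100101
  110010
  000011
Read columns: 001100001000000111000101100101

001100001000000111000101100101


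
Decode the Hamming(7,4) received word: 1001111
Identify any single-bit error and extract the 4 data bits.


Syndrome = 1: error at position 1

Data: 0111 (corrected bit 1)


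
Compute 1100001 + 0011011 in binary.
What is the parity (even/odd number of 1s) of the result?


1100001 = 97
0011011 = 27
Sum = 124 = 1111100
1s count = 5

odd parity (5 ones in 1111100)


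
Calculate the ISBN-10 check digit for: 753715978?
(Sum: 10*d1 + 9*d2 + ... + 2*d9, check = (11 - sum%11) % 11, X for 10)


Weighted sum: 292
292 mod 11 = 6

Check digit: 5


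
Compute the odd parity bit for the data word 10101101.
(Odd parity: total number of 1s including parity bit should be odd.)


Number of 1s in data: 5
Parity bit: 0

0


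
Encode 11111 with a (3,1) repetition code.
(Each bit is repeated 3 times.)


Each bit -> 3 copies

111111111111111


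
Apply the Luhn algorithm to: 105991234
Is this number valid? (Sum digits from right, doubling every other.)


Luhn sum = 38
38 mod 10 = 8

Invalid (Luhn sum mod 10 = 8)


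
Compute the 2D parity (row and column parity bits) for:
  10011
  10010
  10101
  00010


Row parities: 1011
Column parities: 10110

Row P: 1011, Col P: 10110, Corner: 1


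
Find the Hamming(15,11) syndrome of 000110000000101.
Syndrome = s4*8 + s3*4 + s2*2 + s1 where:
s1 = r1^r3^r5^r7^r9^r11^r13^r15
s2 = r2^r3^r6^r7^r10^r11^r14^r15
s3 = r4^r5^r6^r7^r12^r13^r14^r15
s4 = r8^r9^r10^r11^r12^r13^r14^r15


s1=1, s2=1, s3=0, s4=0

Syndrome = 3 (error at position 3)


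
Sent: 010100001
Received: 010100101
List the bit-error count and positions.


XOR: 000000100

1 error(s) at position(s): 6


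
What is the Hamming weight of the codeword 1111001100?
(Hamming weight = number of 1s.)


Counting 1s in 1111001100

6


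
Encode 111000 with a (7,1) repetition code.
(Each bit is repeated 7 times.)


Each bit -> 7 copies

111111111111111111111000000000000000000000


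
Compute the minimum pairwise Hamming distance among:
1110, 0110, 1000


Comparing all pairs, minimum distance: 1
Can detect 0 errors, correct 0 errors

1


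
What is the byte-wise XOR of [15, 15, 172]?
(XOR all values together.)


XOR chain: 15 ^ 15 ^ 172 = 172

172


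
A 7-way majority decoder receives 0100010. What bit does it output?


Ones: 2 out of 7
Threshold: 4

0 (2/7 voted 1)


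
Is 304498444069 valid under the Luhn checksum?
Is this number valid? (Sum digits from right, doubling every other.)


Luhn sum = 67
67 mod 10 = 7

Invalid (Luhn sum mod 10 = 7)


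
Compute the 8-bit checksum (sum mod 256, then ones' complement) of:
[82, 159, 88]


Sum = 329 mod 256 = 73
Complement = 182

182


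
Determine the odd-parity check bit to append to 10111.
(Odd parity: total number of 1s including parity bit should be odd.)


Number of 1s in data: 4
Parity bit: 1

1


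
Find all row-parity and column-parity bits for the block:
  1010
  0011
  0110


Row parities: 000
Column parities: 1111

Row P: 000, Col P: 1111, Corner: 0


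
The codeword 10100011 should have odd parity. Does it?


Number of 1s: 4

No, parity error (4 ones)


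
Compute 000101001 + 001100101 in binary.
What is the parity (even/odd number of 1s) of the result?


000101001 = 41
001100101 = 101
Sum = 142 = 10001110
1s count = 4

even parity (4 ones in 10001110)


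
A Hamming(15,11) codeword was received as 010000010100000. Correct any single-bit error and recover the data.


Syndrome = 0: no error detected

Data: 00000100000 (no errors)


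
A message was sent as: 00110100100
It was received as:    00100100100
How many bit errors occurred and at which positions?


XOR: 00010000000

1 error(s) at position(s): 3


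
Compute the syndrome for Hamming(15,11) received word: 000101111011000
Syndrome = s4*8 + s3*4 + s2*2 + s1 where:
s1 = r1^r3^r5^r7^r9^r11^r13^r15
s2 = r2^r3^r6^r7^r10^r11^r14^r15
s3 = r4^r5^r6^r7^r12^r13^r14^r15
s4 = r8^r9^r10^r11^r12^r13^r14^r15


s1=1, s2=1, s3=0, s4=0

Syndrome = 3 (error at position 3)


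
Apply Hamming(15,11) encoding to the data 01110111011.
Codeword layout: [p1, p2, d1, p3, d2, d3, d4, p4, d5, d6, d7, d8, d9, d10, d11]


Parity bits: p1=0, p2=0, p3=0, p4=1

000011110111011


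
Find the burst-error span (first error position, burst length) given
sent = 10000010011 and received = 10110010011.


XOR: 00110000000

Burst at position 2, length 2


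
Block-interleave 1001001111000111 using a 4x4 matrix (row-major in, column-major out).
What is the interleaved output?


Matrix:
  1001
  0011
  1100
  0111
Read columns: 1010001101011101

1010001101011101


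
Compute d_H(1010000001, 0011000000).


XOR: 1001000001
Count of 1s: 3

3


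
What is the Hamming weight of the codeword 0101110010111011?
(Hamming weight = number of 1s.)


Counting 1s in 0101110010111011

10


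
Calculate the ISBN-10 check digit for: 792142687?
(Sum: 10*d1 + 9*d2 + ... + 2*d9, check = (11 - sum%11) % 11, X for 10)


Weighted sum: 270
270 mod 11 = 6

Check digit: 5


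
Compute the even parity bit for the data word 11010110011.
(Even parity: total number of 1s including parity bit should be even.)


Number of 1s in data: 7
Parity bit: 1

1


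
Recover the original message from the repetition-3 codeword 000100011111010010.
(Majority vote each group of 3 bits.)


Groups: 000, 100, 011, 111, 010, 010
Majority votes: 001100

001100


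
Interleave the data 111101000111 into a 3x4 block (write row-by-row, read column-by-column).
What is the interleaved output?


Matrix:
  1111
  0100
  0111
Read columns: 100111101101

100111101101


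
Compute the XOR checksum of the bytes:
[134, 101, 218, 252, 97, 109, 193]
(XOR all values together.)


XOR chain: 134 ^ 101 ^ 218 ^ 252 ^ 97 ^ 109 ^ 193 = 8

8


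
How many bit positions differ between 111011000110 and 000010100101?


XOR: 111001100011
Count of 1s: 7

7


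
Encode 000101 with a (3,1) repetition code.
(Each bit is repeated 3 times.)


Each bit -> 3 copies

000000000111000111


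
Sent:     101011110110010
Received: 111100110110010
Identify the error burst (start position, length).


XOR: 010111000000000

Burst at position 1, length 5
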